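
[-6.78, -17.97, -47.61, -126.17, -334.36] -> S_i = -6.78*2.65^i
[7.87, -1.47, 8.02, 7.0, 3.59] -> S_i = Random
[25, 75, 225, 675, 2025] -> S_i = 25*3^i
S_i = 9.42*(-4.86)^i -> [9.42, -45.78, 222.5, -1081.33, 5255.28]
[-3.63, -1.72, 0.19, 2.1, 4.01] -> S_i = -3.63 + 1.91*i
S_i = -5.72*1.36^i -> [-5.72, -7.78, -10.58, -14.39, -19.57]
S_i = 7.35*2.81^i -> [7.35, 20.65, 58.04, 163.08, 458.26]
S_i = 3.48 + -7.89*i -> [3.48, -4.41, -12.3, -20.19, -28.08]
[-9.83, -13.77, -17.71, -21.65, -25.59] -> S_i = -9.83 + -3.94*i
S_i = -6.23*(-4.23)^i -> [-6.23, 26.35, -111.47, 471.53, -1994.57]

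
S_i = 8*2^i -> [8, 16, 32, 64, 128]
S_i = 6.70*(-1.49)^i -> [6.7, -9.98, 14.87, -22.16, 33.02]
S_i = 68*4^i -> [68, 272, 1088, 4352, 17408]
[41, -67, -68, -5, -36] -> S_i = Random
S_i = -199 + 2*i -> [-199, -197, -195, -193, -191]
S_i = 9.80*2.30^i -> [9.8, 22.54, 51.84, 119.24, 274.24]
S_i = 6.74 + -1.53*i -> [6.74, 5.21, 3.68, 2.15, 0.62]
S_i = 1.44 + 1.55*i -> [1.44, 2.99, 4.54, 6.09, 7.64]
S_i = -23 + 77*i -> [-23, 54, 131, 208, 285]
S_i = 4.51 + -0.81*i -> [4.51, 3.7, 2.89, 2.08, 1.27]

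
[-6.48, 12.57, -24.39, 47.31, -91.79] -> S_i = -6.48*(-1.94)^i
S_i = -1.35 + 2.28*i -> [-1.35, 0.93, 3.21, 5.49, 7.77]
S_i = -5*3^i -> [-5, -15, -45, -135, -405]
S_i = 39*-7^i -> [39, -273, 1911, -13377, 93639]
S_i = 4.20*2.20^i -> [4.2, 9.24, 20.33, 44.72, 98.39]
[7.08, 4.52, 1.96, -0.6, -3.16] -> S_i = 7.08 + -2.56*i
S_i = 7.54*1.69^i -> [7.54, 12.74, 21.53, 36.39, 61.51]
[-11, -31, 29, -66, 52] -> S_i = Random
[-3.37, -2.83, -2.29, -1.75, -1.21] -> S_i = -3.37 + 0.54*i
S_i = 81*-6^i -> [81, -486, 2916, -17496, 104976]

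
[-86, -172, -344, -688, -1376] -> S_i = -86*2^i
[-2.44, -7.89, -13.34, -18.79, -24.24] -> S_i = -2.44 + -5.45*i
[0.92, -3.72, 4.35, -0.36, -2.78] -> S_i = Random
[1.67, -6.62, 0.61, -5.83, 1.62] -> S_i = Random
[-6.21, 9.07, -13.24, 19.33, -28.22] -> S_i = -6.21*(-1.46)^i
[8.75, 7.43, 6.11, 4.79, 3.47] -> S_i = 8.75 + -1.32*i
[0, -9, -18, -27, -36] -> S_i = 0 + -9*i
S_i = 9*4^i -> [9, 36, 144, 576, 2304]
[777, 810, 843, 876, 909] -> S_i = 777 + 33*i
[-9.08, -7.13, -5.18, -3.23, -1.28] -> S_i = -9.08 + 1.95*i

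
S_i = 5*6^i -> [5, 30, 180, 1080, 6480]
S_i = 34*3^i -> [34, 102, 306, 918, 2754]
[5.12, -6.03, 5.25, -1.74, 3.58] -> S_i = Random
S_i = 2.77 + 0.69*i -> [2.77, 3.46, 4.15, 4.84, 5.53]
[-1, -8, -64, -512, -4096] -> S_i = -1*8^i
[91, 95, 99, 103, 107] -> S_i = 91 + 4*i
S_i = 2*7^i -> [2, 14, 98, 686, 4802]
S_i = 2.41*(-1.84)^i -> [2.41, -4.43, 8.16, -15.01, 27.62]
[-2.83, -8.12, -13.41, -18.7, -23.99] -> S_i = -2.83 + -5.29*i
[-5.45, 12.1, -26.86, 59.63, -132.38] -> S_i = -5.45*(-2.22)^i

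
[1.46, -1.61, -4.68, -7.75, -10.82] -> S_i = 1.46 + -3.07*i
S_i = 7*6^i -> [7, 42, 252, 1512, 9072]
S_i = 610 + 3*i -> [610, 613, 616, 619, 622]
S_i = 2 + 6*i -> [2, 8, 14, 20, 26]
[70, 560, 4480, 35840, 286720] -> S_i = 70*8^i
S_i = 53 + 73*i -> [53, 126, 199, 272, 345]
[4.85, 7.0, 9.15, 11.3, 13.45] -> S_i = 4.85 + 2.15*i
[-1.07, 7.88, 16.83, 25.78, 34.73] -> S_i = -1.07 + 8.95*i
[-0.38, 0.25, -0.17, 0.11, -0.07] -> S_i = -0.38*(-0.66)^i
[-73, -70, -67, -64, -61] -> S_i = -73 + 3*i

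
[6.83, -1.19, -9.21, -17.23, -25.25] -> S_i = 6.83 + -8.02*i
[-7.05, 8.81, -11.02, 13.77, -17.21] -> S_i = -7.05*(-1.25)^i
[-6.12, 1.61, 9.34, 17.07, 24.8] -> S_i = -6.12 + 7.73*i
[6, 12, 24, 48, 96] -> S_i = 6*2^i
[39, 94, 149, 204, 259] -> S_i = 39 + 55*i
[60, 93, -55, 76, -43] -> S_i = Random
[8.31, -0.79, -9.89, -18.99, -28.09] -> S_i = 8.31 + -9.10*i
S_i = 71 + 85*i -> [71, 156, 241, 326, 411]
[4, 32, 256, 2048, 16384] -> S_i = 4*8^i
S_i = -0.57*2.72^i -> [-0.57, -1.55, -4.22, -11.47, -31.2]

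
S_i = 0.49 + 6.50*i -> [0.49, 6.99, 13.49, 19.99, 26.49]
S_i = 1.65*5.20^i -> [1.65, 8.58, 44.62, 232.0, 1206.42]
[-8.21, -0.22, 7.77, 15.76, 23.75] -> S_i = -8.21 + 7.99*i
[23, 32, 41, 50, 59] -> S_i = 23 + 9*i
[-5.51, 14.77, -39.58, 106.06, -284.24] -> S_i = -5.51*(-2.68)^i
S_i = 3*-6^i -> [3, -18, 108, -648, 3888]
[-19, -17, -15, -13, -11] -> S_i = -19 + 2*i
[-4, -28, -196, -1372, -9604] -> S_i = -4*7^i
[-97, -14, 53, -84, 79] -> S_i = Random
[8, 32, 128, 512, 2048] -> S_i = 8*4^i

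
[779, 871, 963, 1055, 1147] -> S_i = 779 + 92*i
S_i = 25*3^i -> [25, 75, 225, 675, 2025]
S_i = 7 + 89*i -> [7, 96, 185, 274, 363]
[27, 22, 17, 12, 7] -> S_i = 27 + -5*i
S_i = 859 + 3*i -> [859, 862, 865, 868, 871]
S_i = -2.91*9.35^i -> [-2.91, -27.21, -254.4, -2378.64, -22240.24]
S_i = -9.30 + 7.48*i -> [-9.3, -1.82, 5.66, 13.14, 20.62]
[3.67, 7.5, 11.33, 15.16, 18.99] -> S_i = 3.67 + 3.83*i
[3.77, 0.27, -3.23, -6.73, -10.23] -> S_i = 3.77 + -3.50*i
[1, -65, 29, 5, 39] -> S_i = Random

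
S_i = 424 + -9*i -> [424, 415, 406, 397, 388]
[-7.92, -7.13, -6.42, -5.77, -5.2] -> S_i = -7.92*0.90^i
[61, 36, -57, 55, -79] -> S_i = Random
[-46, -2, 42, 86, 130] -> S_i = -46 + 44*i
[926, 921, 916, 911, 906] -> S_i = 926 + -5*i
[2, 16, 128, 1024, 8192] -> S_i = 2*8^i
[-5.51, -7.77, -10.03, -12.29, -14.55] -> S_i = -5.51 + -2.26*i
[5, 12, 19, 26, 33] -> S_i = 5 + 7*i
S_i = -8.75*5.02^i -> [-8.75, -43.92, -220.5, -1106.93, -5556.78]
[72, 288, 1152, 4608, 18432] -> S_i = 72*4^i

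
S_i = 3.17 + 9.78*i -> [3.17, 12.95, 22.73, 32.51, 42.29]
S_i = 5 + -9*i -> [5, -4, -13, -22, -31]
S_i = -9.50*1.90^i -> [-9.5, -18.05, -34.3, -65.16, -123.8]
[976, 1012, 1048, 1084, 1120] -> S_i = 976 + 36*i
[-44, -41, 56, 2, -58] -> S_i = Random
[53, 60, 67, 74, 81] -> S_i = 53 + 7*i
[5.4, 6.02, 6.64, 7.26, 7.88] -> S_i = 5.40 + 0.62*i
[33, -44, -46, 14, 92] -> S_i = Random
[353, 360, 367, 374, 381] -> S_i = 353 + 7*i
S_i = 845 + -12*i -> [845, 833, 821, 809, 797]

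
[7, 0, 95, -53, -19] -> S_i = Random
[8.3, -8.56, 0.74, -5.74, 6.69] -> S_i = Random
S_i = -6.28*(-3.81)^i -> [-6.28, 23.93, -91.16, 347.32, -1323.3]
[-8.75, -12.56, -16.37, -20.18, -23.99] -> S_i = -8.75 + -3.81*i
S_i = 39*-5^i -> [39, -195, 975, -4875, 24375]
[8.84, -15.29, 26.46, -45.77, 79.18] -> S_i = 8.84*(-1.73)^i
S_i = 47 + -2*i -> [47, 45, 43, 41, 39]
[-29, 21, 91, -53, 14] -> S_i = Random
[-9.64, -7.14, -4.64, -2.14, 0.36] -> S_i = -9.64 + 2.50*i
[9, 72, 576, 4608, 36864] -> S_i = 9*8^i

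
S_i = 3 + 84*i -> [3, 87, 171, 255, 339]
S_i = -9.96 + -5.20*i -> [-9.96, -15.16, -20.36, -25.56, -30.76]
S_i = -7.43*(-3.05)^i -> [-7.43, 22.66, -69.12, 210.81, -642.97]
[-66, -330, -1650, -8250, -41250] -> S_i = -66*5^i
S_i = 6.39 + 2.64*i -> [6.39, 9.03, 11.67, 14.31, 16.95]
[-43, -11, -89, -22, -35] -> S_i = Random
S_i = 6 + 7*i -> [6, 13, 20, 27, 34]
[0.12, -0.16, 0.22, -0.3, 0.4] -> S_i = 0.12*(-1.35)^i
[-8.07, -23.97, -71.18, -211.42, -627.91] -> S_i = -8.07*2.97^i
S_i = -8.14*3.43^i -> [-8.14, -27.92, -95.77, -328.48, -1126.68]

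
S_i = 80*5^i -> [80, 400, 2000, 10000, 50000]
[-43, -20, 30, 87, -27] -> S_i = Random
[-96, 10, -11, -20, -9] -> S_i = Random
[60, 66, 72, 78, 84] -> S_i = 60 + 6*i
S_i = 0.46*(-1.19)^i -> [0.46, -0.55, 0.65, -0.78, 0.92]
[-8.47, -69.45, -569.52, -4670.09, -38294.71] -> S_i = -8.47*8.20^i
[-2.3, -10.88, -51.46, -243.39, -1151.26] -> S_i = -2.30*4.73^i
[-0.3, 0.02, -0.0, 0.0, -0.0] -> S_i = -0.30*(-0.08)^i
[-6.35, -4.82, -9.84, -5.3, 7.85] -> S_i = Random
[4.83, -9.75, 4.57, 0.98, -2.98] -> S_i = Random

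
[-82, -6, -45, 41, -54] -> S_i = Random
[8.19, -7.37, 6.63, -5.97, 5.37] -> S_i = 8.19*(-0.90)^i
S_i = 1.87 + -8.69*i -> [1.87, -6.82, -15.51, -24.2, -32.89]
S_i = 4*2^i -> [4, 8, 16, 32, 64]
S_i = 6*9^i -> [6, 54, 486, 4374, 39366]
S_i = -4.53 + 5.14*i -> [-4.53, 0.61, 5.75, 10.89, 16.03]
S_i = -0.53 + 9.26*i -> [-0.53, 8.73, 17.99, 27.25, 36.51]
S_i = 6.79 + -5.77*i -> [6.79, 1.02, -4.75, -10.52, -16.29]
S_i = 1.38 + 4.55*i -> [1.38, 5.93, 10.48, 15.03, 19.58]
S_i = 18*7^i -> [18, 126, 882, 6174, 43218]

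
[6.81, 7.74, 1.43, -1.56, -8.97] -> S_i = Random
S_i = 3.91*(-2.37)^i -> [3.91, -9.27, 21.96, -52.05, 123.36]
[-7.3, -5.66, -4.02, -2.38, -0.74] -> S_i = -7.30 + 1.64*i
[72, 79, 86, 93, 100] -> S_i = 72 + 7*i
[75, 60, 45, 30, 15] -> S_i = 75 + -15*i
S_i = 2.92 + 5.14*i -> [2.92, 8.06, 13.2, 18.34, 23.48]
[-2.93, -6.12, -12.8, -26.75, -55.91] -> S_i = -2.93*2.09^i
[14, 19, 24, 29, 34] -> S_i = 14 + 5*i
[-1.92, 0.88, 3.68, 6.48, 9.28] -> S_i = -1.92 + 2.80*i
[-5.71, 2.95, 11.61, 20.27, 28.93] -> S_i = -5.71 + 8.66*i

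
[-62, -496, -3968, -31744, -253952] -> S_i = -62*8^i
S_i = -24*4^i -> [-24, -96, -384, -1536, -6144]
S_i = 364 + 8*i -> [364, 372, 380, 388, 396]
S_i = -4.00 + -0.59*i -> [-4.0, -4.59, -5.18, -5.77, -6.36]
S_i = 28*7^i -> [28, 196, 1372, 9604, 67228]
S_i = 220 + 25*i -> [220, 245, 270, 295, 320]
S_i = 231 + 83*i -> [231, 314, 397, 480, 563]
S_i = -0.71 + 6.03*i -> [-0.71, 5.32, 11.35, 17.38, 23.41]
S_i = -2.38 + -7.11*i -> [-2.38, -9.49, -16.6, -23.71, -30.82]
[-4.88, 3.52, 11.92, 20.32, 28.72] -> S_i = -4.88 + 8.40*i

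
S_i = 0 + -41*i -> [0, -41, -82, -123, -164]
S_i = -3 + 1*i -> [-3, -2, -1, 0, 1]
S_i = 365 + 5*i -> [365, 370, 375, 380, 385]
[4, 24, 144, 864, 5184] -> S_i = 4*6^i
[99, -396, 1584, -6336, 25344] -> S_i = 99*-4^i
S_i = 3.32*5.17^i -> [3.32, 17.16, 88.74, 458.79, 2371.92]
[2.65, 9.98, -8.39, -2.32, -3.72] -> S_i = Random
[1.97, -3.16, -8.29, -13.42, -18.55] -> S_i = 1.97 + -5.13*i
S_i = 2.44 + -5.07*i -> [2.44, -2.63, -7.7, -12.77, -17.84]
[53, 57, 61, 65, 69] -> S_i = 53 + 4*i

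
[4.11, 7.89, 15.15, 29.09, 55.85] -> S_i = 4.11*1.92^i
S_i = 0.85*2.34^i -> [0.85, 1.99, 4.65, 10.89, 25.48]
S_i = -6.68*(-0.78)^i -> [-6.68, 5.21, -4.06, 3.17, -2.47]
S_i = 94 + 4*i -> [94, 98, 102, 106, 110]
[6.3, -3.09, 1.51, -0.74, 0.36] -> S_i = 6.30*(-0.49)^i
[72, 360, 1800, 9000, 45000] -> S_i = 72*5^i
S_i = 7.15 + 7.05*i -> [7.15, 14.2, 21.25, 28.3, 35.35]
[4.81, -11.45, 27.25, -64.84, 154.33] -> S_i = 4.81*(-2.38)^i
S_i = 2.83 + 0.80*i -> [2.83, 3.63, 4.43, 5.23, 6.03]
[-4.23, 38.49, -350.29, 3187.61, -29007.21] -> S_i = -4.23*(-9.10)^i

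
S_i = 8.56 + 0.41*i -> [8.56, 8.97, 9.38, 9.79, 10.2]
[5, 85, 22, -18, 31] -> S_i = Random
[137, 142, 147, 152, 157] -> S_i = 137 + 5*i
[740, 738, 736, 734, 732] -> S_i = 740 + -2*i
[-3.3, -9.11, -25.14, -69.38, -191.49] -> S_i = -3.30*2.76^i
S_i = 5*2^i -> [5, 10, 20, 40, 80]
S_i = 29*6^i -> [29, 174, 1044, 6264, 37584]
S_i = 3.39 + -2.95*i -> [3.39, 0.44, -2.51, -5.46, -8.41]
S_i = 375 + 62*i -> [375, 437, 499, 561, 623]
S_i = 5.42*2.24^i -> [5.42, 12.14, 27.2, 60.92, 136.46]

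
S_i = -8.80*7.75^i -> [-8.8, -68.2, -528.55, -4096.26, -31746.03]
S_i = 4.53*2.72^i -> [4.53, 12.32, 33.51, 91.16, 247.96]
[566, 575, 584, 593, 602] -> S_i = 566 + 9*i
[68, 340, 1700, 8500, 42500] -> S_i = 68*5^i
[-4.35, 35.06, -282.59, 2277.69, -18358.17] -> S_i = -4.35*(-8.06)^i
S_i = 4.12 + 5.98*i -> [4.12, 10.1, 16.08, 22.06, 28.04]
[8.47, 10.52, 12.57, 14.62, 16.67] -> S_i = 8.47 + 2.05*i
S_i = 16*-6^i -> [16, -96, 576, -3456, 20736]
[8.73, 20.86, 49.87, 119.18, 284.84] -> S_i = 8.73*2.39^i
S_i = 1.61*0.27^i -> [1.61, 0.43, 0.12, 0.03, 0.01]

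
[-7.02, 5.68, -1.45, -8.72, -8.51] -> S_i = Random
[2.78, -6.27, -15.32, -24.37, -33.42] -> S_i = 2.78 + -9.05*i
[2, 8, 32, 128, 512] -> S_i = 2*4^i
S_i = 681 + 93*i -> [681, 774, 867, 960, 1053]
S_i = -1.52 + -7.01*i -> [-1.52, -8.53, -15.54, -22.55, -29.56]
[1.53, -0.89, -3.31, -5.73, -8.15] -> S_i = 1.53 + -2.42*i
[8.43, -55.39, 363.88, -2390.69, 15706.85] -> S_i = 8.43*(-6.57)^i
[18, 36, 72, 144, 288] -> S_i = 18*2^i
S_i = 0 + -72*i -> [0, -72, -144, -216, -288]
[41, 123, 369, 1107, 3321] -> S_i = 41*3^i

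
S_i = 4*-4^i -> [4, -16, 64, -256, 1024]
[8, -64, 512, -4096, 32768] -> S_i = 8*-8^i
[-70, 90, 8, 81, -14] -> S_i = Random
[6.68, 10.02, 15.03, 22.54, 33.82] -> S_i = 6.68*1.50^i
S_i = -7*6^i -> [-7, -42, -252, -1512, -9072]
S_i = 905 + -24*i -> [905, 881, 857, 833, 809]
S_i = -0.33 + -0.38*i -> [-0.33, -0.71, -1.09, -1.47, -1.85]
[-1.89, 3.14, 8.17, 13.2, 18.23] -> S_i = -1.89 + 5.03*i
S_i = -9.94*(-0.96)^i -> [-9.94, 9.54, -9.16, 8.79, -8.44]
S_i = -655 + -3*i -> [-655, -658, -661, -664, -667]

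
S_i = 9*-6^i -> [9, -54, 324, -1944, 11664]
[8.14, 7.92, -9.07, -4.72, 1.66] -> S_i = Random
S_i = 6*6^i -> [6, 36, 216, 1296, 7776]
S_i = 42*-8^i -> [42, -336, 2688, -21504, 172032]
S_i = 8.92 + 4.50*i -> [8.92, 13.42, 17.92, 22.42, 26.92]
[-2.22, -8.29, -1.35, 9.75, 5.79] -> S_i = Random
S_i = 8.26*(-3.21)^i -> [8.26, -26.51, 85.11, -273.21, 877.0]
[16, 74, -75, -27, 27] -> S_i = Random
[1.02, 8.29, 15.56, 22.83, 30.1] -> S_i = 1.02 + 7.27*i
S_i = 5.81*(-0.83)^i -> [5.81, -4.82, 4.0, -3.32, 2.76]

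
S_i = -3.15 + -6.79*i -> [-3.15, -9.94, -16.73, -23.52, -30.31]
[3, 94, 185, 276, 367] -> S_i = 3 + 91*i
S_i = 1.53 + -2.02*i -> [1.53, -0.49, -2.51, -4.53, -6.55]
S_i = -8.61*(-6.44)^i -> [-8.61, 55.45, -357.09, 2299.64, -14809.71]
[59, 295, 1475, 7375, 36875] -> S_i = 59*5^i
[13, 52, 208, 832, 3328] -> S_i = 13*4^i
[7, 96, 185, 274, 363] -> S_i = 7 + 89*i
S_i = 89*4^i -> [89, 356, 1424, 5696, 22784]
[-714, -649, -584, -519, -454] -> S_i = -714 + 65*i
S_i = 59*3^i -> [59, 177, 531, 1593, 4779]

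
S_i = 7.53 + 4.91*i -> [7.53, 12.44, 17.35, 22.26, 27.17]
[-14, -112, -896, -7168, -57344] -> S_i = -14*8^i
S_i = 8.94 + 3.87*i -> [8.94, 12.81, 16.68, 20.55, 24.42]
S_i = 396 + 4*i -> [396, 400, 404, 408, 412]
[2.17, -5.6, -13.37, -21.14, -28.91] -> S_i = 2.17 + -7.77*i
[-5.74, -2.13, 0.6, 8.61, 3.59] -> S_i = Random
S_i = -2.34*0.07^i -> [-2.34, -0.16, -0.01, -0.0, -0.0]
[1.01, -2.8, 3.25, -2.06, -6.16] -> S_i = Random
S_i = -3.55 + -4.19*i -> [-3.55, -7.74, -11.93, -16.12, -20.31]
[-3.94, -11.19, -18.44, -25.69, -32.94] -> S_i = -3.94 + -7.25*i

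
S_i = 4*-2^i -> [4, -8, 16, -32, 64]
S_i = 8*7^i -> [8, 56, 392, 2744, 19208]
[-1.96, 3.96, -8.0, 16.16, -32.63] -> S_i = -1.96*(-2.02)^i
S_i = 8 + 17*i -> [8, 25, 42, 59, 76]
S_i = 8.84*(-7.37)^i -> [8.84, -65.15, 480.16, -3538.79, 26080.88]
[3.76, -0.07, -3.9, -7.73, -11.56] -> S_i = 3.76 + -3.83*i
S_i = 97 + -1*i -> [97, 96, 95, 94, 93]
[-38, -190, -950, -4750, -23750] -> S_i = -38*5^i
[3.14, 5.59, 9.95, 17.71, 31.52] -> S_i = 3.14*1.78^i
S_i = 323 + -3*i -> [323, 320, 317, 314, 311]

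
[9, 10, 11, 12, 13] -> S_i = 9 + 1*i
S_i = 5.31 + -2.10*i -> [5.31, 3.21, 1.11, -0.99, -3.09]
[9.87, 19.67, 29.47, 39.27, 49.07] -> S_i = 9.87 + 9.80*i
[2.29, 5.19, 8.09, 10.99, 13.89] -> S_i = 2.29 + 2.90*i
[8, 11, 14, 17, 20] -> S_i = 8 + 3*i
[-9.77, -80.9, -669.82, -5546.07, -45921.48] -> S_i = -9.77*8.28^i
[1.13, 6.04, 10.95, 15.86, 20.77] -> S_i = 1.13 + 4.91*i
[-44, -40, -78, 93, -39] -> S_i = Random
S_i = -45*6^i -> [-45, -270, -1620, -9720, -58320]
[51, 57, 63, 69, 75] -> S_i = 51 + 6*i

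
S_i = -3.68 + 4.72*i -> [-3.68, 1.04, 5.76, 10.48, 15.2]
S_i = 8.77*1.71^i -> [8.77, 15.0, 25.64, 43.85, 74.99]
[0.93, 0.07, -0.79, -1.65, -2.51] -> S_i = 0.93 + -0.86*i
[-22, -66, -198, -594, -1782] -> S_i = -22*3^i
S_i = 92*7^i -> [92, 644, 4508, 31556, 220892]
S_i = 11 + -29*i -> [11, -18, -47, -76, -105]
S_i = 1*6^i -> [1, 6, 36, 216, 1296]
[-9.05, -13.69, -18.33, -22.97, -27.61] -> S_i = -9.05 + -4.64*i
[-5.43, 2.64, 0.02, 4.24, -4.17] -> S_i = Random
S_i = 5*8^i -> [5, 40, 320, 2560, 20480]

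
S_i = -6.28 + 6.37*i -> [-6.28, 0.09, 6.46, 12.83, 19.2]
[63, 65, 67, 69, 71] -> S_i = 63 + 2*i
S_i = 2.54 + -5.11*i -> [2.54, -2.57, -7.68, -12.79, -17.9]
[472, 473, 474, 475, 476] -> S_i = 472 + 1*i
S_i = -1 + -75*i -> [-1, -76, -151, -226, -301]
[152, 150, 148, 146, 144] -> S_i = 152 + -2*i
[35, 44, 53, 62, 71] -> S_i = 35 + 9*i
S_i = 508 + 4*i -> [508, 512, 516, 520, 524]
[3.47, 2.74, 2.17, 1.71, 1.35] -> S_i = 3.47*0.79^i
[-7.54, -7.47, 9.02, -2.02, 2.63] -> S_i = Random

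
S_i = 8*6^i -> [8, 48, 288, 1728, 10368]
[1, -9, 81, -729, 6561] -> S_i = 1*-9^i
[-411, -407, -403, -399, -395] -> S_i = -411 + 4*i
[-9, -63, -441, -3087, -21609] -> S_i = -9*7^i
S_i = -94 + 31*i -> [-94, -63, -32, -1, 30]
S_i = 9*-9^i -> [9, -81, 729, -6561, 59049]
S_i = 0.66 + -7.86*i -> [0.66, -7.2, -15.06, -22.92, -30.78]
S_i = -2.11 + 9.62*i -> [-2.11, 7.51, 17.13, 26.75, 36.37]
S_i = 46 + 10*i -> [46, 56, 66, 76, 86]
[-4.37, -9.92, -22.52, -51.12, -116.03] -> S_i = -4.37*2.27^i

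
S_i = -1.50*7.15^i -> [-1.5, -10.73, -76.68, -548.29, -3920.27]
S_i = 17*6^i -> [17, 102, 612, 3672, 22032]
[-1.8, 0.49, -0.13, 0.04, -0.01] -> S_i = -1.80*(-0.27)^i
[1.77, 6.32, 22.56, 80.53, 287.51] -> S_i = 1.77*3.57^i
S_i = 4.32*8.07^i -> [4.32, 34.86, 281.34, 2270.41, 18322.21]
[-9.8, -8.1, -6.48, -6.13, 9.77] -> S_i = Random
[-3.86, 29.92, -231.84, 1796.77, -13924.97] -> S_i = -3.86*(-7.75)^i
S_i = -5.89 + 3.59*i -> [-5.89, -2.3, 1.29, 4.88, 8.47]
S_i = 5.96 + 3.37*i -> [5.96, 9.33, 12.7, 16.07, 19.44]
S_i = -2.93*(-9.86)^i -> [-2.93, 28.89, -284.85, 2808.65, -27693.34]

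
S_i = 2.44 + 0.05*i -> [2.44, 2.49, 2.54, 2.59, 2.64]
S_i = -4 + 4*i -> [-4, 0, 4, 8, 12]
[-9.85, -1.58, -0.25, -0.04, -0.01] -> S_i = -9.85*0.16^i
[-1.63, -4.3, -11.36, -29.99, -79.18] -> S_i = -1.63*2.64^i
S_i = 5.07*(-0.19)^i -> [5.07, -0.96, 0.18, -0.03, 0.01]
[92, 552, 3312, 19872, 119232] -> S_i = 92*6^i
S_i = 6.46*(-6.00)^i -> [6.46, -38.76, 232.56, -1395.36, 8372.16]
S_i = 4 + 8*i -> [4, 12, 20, 28, 36]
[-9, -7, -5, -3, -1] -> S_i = -9 + 2*i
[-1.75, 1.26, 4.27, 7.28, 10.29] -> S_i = -1.75 + 3.01*i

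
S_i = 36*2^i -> [36, 72, 144, 288, 576]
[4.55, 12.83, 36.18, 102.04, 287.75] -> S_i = 4.55*2.82^i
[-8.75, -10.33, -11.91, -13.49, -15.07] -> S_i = -8.75 + -1.58*i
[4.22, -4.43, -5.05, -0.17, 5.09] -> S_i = Random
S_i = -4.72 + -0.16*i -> [-4.72, -4.88, -5.04, -5.2, -5.36]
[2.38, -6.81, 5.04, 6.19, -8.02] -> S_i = Random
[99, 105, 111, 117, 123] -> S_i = 99 + 6*i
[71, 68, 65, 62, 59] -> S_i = 71 + -3*i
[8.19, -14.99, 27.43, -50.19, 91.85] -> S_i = 8.19*(-1.83)^i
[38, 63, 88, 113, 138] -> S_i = 38 + 25*i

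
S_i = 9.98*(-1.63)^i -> [9.98, -16.27, 26.52, -43.22, 70.45]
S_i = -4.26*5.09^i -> [-4.26, -21.68, -110.37, -561.78, -2859.44]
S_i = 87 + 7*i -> [87, 94, 101, 108, 115]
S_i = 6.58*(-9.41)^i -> [6.58, -61.92, 582.65, -5482.7, 51592.24]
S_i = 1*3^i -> [1, 3, 9, 27, 81]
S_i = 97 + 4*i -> [97, 101, 105, 109, 113]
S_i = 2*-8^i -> [2, -16, 128, -1024, 8192]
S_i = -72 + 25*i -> [-72, -47, -22, 3, 28]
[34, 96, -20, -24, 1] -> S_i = Random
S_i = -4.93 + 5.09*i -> [-4.93, 0.16, 5.25, 10.34, 15.43]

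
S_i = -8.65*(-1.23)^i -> [-8.65, 10.64, -13.09, 16.1, -19.8]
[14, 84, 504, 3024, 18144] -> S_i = 14*6^i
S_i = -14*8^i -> [-14, -112, -896, -7168, -57344]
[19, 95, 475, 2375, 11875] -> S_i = 19*5^i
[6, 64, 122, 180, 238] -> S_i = 6 + 58*i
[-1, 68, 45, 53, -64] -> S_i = Random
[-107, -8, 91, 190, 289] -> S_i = -107 + 99*i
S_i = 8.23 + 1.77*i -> [8.23, 10.0, 11.77, 13.54, 15.31]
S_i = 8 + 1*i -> [8, 9, 10, 11, 12]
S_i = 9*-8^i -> [9, -72, 576, -4608, 36864]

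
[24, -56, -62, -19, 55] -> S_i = Random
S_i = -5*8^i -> [-5, -40, -320, -2560, -20480]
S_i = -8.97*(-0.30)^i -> [-8.97, 2.69, -0.81, 0.24, -0.07]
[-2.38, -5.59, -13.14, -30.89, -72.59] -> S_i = -2.38*2.35^i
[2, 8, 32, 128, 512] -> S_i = 2*4^i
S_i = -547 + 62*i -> [-547, -485, -423, -361, -299]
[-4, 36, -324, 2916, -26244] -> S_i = -4*-9^i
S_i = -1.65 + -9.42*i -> [-1.65, -11.07, -20.49, -29.91, -39.33]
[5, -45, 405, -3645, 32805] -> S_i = 5*-9^i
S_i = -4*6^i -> [-4, -24, -144, -864, -5184]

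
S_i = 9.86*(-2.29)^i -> [9.86, -22.58, 51.71, -118.41, 271.16]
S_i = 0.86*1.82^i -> [0.86, 1.57, 2.85, 5.18, 9.44]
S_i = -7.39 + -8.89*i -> [-7.39, -16.28, -25.17, -34.06, -42.95]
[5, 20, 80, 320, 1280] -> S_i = 5*4^i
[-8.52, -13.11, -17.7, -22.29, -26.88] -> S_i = -8.52 + -4.59*i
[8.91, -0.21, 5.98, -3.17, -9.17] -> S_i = Random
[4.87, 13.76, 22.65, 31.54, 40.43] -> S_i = 4.87 + 8.89*i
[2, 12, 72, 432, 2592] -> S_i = 2*6^i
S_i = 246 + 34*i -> [246, 280, 314, 348, 382]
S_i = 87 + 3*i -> [87, 90, 93, 96, 99]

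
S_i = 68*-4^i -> [68, -272, 1088, -4352, 17408]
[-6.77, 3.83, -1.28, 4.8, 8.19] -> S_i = Random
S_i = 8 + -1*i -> [8, 7, 6, 5, 4]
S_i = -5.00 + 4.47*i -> [-5.0, -0.53, 3.94, 8.41, 12.88]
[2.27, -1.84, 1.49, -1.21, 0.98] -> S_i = 2.27*(-0.81)^i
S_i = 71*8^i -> [71, 568, 4544, 36352, 290816]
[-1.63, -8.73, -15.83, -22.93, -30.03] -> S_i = -1.63 + -7.10*i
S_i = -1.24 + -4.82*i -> [-1.24, -6.06, -10.88, -15.7, -20.52]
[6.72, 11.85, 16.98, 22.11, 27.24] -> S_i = 6.72 + 5.13*i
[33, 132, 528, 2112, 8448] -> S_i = 33*4^i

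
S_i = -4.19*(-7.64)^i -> [-4.19, 32.01, -244.57, 1868.5, -14275.37]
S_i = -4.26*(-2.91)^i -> [-4.26, 12.4, -36.07, 104.98, -305.48]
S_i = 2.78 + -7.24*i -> [2.78, -4.46, -11.7, -18.94, -26.18]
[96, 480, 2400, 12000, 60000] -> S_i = 96*5^i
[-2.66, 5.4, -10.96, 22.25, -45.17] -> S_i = -2.66*(-2.03)^i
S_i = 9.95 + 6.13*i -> [9.95, 16.08, 22.21, 28.34, 34.47]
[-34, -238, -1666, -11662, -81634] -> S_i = -34*7^i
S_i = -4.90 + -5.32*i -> [-4.9, -10.22, -15.54, -20.86, -26.18]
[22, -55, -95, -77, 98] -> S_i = Random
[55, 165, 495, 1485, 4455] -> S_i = 55*3^i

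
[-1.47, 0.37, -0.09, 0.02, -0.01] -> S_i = -1.47*(-0.25)^i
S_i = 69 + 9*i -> [69, 78, 87, 96, 105]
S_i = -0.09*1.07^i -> [-0.09, -0.1, -0.1, -0.11, -0.12]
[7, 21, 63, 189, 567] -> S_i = 7*3^i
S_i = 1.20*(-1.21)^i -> [1.2, -1.45, 1.76, -2.13, 2.57]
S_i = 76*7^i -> [76, 532, 3724, 26068, 182476]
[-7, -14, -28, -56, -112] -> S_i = -7*2^i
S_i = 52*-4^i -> [52, -208, 832, -3328, 13312]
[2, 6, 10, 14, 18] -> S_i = 2 + 4*i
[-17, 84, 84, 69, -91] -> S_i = Random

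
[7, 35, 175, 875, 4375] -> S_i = 7*5^i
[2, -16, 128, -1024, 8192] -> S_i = 2*-8^i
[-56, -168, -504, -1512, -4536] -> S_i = -56*3^i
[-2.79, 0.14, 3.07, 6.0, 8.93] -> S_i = -2.79 + 2.93*i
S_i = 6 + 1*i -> [6, 7, 8, 9, 10]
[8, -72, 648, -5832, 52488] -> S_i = 8*-9^i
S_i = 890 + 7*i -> [890, 897, 904, 911, 918]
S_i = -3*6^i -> [-3, -18, -108, -648, -3888]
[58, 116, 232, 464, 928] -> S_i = 58*2^i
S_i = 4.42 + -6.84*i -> [4.42, -2.42, -9.26, -16.1, -22.94]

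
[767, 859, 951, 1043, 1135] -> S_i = 767 + 92*i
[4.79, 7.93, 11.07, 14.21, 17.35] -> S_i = 4.79 + 3.14*i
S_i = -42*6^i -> [-42, -252, -1512, -9072, -54432]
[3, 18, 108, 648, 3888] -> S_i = 3*6^i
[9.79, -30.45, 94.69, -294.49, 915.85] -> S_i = 9.79*(-3.11)^i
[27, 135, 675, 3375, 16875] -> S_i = 27*5^i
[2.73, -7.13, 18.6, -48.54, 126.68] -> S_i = 2.73*(-2.61)^i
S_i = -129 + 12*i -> [-129, -117, -105, -93, -81]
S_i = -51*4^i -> [-51, -204, -816, -3264, -13056]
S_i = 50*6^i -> [50, 300, 1800, 10800, 64800]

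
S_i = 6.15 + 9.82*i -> [6.15, 15.97, 25.79, 35.61, 45.43]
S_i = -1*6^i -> [-1, -6, -36, -216, -1296]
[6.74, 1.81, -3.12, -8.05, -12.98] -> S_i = 6.74 + -4.93*i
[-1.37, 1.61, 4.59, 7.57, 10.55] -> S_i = -1.37 + 2.98*i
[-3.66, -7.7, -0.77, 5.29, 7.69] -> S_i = Random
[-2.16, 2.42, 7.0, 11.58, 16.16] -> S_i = -2.16 + 4.58*i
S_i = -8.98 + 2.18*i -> [-8.98, -6.8, -4.62, -2.44, -0.26]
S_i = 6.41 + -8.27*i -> [6.41, -1.86, -10.13, -18.4, -26.67]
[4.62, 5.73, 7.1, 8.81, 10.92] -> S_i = 4.62*1.24^i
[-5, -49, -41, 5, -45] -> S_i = Random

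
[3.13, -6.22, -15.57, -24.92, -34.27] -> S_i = 3.13 + -9.35*i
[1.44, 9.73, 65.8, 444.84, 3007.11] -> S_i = 1.44*6.76^i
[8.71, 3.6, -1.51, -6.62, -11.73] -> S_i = 8.71 + -5.11*i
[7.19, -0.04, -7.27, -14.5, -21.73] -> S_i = 7.19 + -7.23*i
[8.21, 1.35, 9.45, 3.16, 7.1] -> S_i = Random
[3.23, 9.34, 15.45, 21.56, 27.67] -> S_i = 3.23 + 6.11*i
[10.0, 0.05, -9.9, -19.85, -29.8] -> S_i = 10.00 + -9.95*i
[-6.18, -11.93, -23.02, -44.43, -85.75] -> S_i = -6.18*1.93^i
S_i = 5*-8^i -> [5, -40, 320, -2560, 20480]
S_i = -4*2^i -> [-4, -8, -16, -32, -64]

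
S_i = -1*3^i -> [-1, -3, -9, -27, -81]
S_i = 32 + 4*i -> [32, 36, 40, 44, 48]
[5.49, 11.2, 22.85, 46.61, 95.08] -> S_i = 5.49*2.04^i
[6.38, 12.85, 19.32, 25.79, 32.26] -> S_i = 6.38 + 6.47*i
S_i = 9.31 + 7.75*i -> [9.31, 17.06, 24.81, 32.56, 40.31]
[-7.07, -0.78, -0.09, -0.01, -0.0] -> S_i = -7.07*0.11^i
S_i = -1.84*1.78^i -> [-1.84, -3.28, -5.83, -10.38, -18.47]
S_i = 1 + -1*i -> [1, 0, -1, -2, -3]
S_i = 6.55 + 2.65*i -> [6.55, 9.2, 11.85, 14.5, 17.15]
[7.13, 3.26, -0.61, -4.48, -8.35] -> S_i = 7.13 + -3.87*i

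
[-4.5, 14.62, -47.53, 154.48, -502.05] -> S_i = -4.50*(-3.25)^i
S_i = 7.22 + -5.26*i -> [7.22, 1.96, -3.3, -8.56, -13.82]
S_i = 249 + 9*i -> [249, 258, 267, 276, 285]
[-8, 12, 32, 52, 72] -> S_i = -8 + 20*i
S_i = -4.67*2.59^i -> [-4.67, -12.1, -31.33, -81.14, -210.14]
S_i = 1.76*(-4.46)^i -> [1.76, -7.85, 35.01, -156.14, 696.39]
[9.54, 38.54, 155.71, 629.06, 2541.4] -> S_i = 9.54*4.04^i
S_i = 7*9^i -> [7, 63, 567, 5103, 45927]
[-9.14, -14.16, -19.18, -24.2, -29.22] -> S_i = -9.14 + -5.02*i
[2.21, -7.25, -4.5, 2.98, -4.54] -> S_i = Random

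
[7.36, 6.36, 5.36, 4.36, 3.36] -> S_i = 7.36 + -1.00*i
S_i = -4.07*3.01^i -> [-4.07, -12.25, -36.87, -110.99, -334.09]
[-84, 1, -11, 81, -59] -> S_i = Random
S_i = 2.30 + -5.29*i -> [2.3, -2.99, -8.28, -13.57, -18.86]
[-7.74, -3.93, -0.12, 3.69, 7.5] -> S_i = -7.74 + 3.81*i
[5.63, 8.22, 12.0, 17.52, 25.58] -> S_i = 5.63*1.46^i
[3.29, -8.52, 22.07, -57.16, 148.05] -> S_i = 3.29*(-2.59)^i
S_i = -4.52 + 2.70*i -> [-4.52, -1.82, 0.88, 3.58, 6.28]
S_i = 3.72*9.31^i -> [3.72, 34.63, 322.44, 3001.87, 27947.42]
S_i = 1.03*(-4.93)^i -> [1.03, -5.08, 25.03, -123.42, 608.45]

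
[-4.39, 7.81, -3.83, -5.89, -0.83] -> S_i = Random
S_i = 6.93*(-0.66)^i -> [6.93, -4.57, 3.02, -1.99, 1.31]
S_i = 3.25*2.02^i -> [3.25, 6.56, 13.26, 26.79, 54.11]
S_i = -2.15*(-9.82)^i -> [-2.15, 21.11, -207.33, 2035.98, -19993.3]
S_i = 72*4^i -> [72, 288, 1152, 4608, 18432]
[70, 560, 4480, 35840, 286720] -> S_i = 70*8^i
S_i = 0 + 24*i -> [0, 24, 48, 72, 96]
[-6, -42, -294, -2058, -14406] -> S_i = -6*7^i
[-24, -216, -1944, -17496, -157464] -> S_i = -24*9^i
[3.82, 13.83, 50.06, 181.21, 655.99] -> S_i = 3.82*3.62^i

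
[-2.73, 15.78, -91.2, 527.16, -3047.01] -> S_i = -2.73*(-5.78)^i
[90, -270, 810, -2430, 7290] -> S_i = 90*-3^i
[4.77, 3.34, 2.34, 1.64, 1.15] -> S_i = 4.77*0.70^i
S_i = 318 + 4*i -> [318, 322, 326, 330, 334]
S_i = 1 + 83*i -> [1, 84, 167, 250, 333]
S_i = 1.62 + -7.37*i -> [1.62, -5.75, -13.12, -20.49, -27.86]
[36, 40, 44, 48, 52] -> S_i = 36 + 4*i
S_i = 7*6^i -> [7, 42, 252, 1512, 9072]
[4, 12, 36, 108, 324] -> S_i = 4*3^i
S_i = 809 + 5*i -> [809, 814, 819, 824, 829]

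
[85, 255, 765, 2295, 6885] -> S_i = 85*3^i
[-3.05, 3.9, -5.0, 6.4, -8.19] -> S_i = -3.05*(-1.28)^i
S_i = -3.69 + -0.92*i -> [-3.69, -4.61, -5.53, -6.45, -7.37]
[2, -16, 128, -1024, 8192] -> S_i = 2*-8^i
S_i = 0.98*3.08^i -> [0.98, 3.02, 9.3, 28.63, 88.19]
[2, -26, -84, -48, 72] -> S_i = Random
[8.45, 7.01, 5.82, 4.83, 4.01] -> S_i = 8.45*0.83^i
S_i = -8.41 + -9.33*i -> [-8.41, -17.74, -27.07, -36.4, -45.73]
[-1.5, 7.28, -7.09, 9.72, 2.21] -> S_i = Random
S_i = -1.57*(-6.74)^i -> [-1.57, 10.58, -71.32, 480.71, -3239.96]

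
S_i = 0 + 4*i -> [0, 4, 8, 12, 16]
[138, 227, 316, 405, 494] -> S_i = 138 + 89*i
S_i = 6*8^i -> [6, 48, 384, 3072, 24576]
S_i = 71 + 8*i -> [71, 79, 87, 95, 103]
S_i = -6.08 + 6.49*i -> [-6.08, 0.41, 6.9, 13.39, 19.88]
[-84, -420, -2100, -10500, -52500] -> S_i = -84*5^i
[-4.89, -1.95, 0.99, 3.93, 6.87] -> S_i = -4.89 + 2.94*i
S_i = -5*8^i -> [-5, -40, -320, -2560, -20480]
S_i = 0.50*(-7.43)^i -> [0.5, -3.72, 27.6, -205.09, 1523.79]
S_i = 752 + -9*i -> [752, 743, 734, 725, 716]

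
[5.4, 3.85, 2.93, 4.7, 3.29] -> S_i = Random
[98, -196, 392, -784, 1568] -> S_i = 98*-2^i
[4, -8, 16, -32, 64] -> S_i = 4*-2^i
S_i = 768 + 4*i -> [768, 772, 776, 780, 784]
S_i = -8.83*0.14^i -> [-8.83, -1.24, -0.17, -0.02, -0.0]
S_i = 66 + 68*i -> [66, 134, 202, 270, 338]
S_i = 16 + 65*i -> [16, 81, 146, 211, 276]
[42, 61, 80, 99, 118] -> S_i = 42 + 19*i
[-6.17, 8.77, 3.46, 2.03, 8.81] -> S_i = Random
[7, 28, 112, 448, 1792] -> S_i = 7*4^i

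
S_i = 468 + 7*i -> [468, 475, 482, 489, 496]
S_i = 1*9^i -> [1, 9, 81, 729, 6561]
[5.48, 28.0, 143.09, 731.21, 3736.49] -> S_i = 5.48*5.11^i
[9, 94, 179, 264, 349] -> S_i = 9 + 85*i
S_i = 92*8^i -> [92, 736, 5888, 47104, 376832]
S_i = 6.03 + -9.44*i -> [6.03, -3.41, -12.85, -22.29, -31.73]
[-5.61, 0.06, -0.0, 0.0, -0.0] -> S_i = -5.61*(-0.01)^i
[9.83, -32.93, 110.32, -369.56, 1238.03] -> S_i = 9.83*(-3.35)^i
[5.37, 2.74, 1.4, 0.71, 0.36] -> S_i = 5.37*0.51^i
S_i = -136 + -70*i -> [-136, -206, -276, -346, -416]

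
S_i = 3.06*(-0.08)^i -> [3.06, -0.24, 0.02, -0.0, 0.0]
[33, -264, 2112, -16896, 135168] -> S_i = 33*-8^i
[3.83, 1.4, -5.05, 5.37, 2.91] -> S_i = Random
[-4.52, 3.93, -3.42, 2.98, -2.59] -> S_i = -4.52*(-0.87)^i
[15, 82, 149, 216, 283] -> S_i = 15 + 67*i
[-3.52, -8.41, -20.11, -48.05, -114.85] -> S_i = -3.52*2.39^i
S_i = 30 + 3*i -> [30, 33, 36, 39, 42]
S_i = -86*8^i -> [-86, -688, -5504, -44032, -352256]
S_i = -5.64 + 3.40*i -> [-5.64, -2.24, 1.16, 4.56, 7.96]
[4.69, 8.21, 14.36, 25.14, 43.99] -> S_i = 4.69*1.75^i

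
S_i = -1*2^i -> [-1, -2, -4, -8, -16]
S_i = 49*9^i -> [49, 441, 3969, 35721, 321489]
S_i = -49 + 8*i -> [-49, -41, -33, -25, -17]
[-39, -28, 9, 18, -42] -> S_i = Random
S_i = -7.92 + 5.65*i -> [-7.92, -2.27, 3.38, 9.03, 14.68]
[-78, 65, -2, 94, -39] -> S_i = Random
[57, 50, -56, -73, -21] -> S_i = Random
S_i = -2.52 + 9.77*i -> [-2.52, 7.25, 17.02, 26.79, 36.56]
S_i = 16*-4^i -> [16, -64, 256, -1024, 4096]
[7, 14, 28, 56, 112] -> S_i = 7*2^i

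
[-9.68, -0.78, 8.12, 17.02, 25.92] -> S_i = -9.68 + 8.90*i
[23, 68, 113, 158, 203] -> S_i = 23 + 45*i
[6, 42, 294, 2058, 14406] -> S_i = 6*7^i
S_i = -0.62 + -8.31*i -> [-0.62, -8.93, -17.24, -25.55, -33.86]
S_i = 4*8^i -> [4, 32, 256, 2048, 16384]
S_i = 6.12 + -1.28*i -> [6.12, 4.84, 3.56, 2.28, 1.0]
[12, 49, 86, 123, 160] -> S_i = 12 + 37*i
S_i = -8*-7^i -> [-8, 56, -392, 2744, -19208]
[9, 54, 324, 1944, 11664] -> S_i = 9*6^i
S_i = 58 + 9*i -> [58, 67, 76, 85, 94]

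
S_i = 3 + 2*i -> [3, 5, 7, 9, 11]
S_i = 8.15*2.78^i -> [8.15, 22.66, 62.99, 175.1, 486.78]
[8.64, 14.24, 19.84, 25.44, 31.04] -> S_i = 8.64 + 5.60*i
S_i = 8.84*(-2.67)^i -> [8.84, -23.6, 63.02, -168.26, 449.26]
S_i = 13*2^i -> [13, 26, 52, 104, 208]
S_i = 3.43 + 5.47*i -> [3.43, 8.9, 14.37, 19.84, 25.31]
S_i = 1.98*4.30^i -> [1.98, 8.51, 36.61, 157.42, 676.92]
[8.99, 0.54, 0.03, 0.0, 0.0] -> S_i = 8.99*0.06^i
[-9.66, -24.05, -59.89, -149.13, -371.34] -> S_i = -9.66*2.49^i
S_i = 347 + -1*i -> [347, 346, 345, 344, 343]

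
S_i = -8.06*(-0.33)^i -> [-8.06, 2.66, -0.88, 0.29, -0.1]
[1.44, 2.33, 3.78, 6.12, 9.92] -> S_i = 1.44*1.62^i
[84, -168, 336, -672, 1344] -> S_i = 84*-2^i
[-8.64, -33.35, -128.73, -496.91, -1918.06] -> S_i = -8.64*3.86^i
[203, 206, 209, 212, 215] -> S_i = 203 + 3*i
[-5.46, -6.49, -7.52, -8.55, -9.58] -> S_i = -5.46 + -1.03*i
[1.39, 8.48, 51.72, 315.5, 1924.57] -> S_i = 1.39*6.10^i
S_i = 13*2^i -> [13, 26, 52, 104, 208]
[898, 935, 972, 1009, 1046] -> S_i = 898 + 37*i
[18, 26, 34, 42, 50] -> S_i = 18 + 8*i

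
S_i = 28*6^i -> [28, 168, 1008, 6048, 36288]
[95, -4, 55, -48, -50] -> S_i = Random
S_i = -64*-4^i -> [-64, 256, -1024, 4096, -16384]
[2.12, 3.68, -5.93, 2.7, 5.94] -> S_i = Random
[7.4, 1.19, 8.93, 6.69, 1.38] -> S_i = Random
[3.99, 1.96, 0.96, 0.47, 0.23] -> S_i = 3.99*0.49^i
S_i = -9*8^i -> [-9, -72, -576, -4608, -36864]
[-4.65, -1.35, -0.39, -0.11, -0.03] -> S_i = -4.65*0.29^i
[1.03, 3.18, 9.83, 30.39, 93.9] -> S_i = 1.03*3.09^i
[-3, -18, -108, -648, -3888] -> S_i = -3*6^i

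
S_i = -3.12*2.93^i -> [-3.12, -9.14, -26.78, -78.48, -229.95]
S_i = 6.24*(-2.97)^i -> [6.24, -18.53, 55.04, -163.48, 485.52]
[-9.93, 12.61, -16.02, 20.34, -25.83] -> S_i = -9.93*(-1.27)^i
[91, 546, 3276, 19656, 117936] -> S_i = 91*6^i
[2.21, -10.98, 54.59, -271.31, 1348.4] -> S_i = 2.21*(-4.97)^i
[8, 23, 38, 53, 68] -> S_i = 8 + 15*i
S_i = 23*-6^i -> [23, -138, 828, -4968, 29808]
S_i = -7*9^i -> [-7, -63, -567, -5103, -45927]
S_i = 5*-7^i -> [5, -35, 245, -1715, 12005]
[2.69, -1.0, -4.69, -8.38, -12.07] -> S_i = 2.69 + -3.69*i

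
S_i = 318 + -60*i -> [318, 258, 198, 138, 78]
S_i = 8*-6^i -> [8, -48, 288, -1728, 10368]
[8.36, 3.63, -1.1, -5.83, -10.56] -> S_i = 8.36 + -4.73*i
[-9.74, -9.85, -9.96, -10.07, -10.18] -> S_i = -9.74 + -0.11*i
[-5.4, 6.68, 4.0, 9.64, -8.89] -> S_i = Random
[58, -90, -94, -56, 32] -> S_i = Random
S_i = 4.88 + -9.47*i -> [4.88, -4.59, -14.06, -23.53, -33.0]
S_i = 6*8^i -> [6, 48, 384, 3072, 24576]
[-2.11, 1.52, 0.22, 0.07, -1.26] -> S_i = Random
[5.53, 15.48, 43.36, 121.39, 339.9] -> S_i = 5.53*2.80^i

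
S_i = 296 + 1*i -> [296, 297, 298, 299, 300]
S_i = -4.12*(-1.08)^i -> [-4.12, 4.45, -4.81, 5.19, -5.61]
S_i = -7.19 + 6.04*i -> [-7.19, -1.15, 4.89, 10.93, 16.97]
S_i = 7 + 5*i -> [7, 12, 17, 22, 27]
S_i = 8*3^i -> [8, 24, 72, 216, 648]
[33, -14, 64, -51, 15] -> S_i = Random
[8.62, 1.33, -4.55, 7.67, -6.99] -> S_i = Random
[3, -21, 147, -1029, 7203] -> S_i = 3*-7^i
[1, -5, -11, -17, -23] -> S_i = 1 + -6*i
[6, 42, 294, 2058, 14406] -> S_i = 6*7^i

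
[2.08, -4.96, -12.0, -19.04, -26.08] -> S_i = 2.08 + -7.04*i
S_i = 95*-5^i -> [95, -475, 2375, -11875, 59375]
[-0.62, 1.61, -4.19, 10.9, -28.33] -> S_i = -0.62*(-2.60)^i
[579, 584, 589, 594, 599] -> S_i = 579 + 5*i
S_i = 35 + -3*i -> [35, 32, 29, 26, 23]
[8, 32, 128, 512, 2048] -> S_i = 8*4^i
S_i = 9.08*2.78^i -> [9.08, 25.24, 70.17, 195.08, 542.33]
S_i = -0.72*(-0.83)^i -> [-0.72, 0.6, -0.5, 0.41, -0.34]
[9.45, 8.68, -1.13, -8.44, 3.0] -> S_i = Random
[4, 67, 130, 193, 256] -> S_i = 4 + 63*i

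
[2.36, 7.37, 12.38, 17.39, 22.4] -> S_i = 2.36 + 5.01*i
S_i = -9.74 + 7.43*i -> [-9.74, -2.31, 5.12, 12.55, 19.98]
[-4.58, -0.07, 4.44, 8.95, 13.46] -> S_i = -4.58 + 4.51*i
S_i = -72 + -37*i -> [-72, -109, -146, -183, -220]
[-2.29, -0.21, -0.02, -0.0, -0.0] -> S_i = -2.29*0.09^i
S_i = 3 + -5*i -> [3, -2, -7, -12, -17]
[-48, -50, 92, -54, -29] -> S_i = Random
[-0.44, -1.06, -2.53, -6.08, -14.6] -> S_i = -0.44*2.40^i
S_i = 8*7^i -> [8, 56, 392, 2744, 19208]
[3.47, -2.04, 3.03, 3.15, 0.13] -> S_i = Random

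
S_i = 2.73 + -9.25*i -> [2.73, -6.52, -15.77, -25.02, -34.27]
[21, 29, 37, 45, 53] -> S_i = 21 + 8*i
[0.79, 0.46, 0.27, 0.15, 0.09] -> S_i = 0.79*0.58^i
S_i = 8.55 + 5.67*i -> [8.55, 14.22, 19.89, 25.56, 31.23]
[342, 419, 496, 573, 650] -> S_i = 342 + 77*i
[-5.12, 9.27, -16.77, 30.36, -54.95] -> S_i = -5.12*(-1.81)^i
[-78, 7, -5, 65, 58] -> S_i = Random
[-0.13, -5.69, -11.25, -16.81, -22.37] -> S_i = -0.13 + -5.56*i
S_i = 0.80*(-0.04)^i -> [0.8, -0.03, 0.0, -0.0, 0.0]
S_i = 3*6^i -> [3, 18, 108, 648, 3888]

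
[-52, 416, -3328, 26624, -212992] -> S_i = -52*-8^i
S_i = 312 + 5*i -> [312, 317, 322, 327, 332]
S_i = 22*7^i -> [22, 154, 1078, 7546, 52822]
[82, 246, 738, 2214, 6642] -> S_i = 82*3^i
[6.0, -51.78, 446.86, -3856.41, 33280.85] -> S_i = 6.00*(-8.63)^i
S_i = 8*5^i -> [8, 40, 200, 1000, 5000]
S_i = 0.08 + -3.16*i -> [0.08, -3.08, -6.24, -9.4, -12.56]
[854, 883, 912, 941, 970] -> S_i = 854 + 29*i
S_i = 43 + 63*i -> [43, 106, 169, 232, 295]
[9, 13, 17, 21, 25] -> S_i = 9 + 4*i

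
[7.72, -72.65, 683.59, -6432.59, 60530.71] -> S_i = 7.72*(-9.41)^i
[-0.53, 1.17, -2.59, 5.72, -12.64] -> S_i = -0.53*(-2.21)^i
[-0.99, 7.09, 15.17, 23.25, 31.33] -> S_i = -0.99 + 8.08*i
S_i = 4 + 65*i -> [4, 69, 134, 199, 264]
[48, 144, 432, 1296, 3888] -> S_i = 48*3^i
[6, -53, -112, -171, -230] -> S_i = 6 + -59*i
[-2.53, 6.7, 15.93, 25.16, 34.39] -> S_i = -2.53 + 9.23*i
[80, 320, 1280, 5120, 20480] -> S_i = 80*4^i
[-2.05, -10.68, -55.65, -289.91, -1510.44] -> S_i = -2.05*5.21^i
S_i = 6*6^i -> [6, 36, 216, 1296, 7776]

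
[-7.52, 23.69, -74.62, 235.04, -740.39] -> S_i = -7.52*(-3.15)^i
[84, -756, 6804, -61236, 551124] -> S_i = 84*-9^i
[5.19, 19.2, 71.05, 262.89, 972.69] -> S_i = 5.19*3.70^i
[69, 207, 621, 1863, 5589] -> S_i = 69*3^i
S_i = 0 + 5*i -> [0, 5, 10, 15, 20]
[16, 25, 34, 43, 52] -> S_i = 16 + 9*i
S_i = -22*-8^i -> [-22, 176, -1408, 11264, -90112]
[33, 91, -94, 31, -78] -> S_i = Random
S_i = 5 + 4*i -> [5, 9, 13, 17, 21]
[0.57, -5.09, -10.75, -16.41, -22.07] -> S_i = 0.57 + -5.66*i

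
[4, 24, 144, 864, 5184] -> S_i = 4*6^i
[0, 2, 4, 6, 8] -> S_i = 0 + 2*i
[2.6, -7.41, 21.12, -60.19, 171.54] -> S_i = 2.60*(-2.85)^i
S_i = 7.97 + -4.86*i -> [7.97, 3.11, -1.75, -6.61, -11.47]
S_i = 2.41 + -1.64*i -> [2.41, 0.77, -0.87, -2.51, -4.15]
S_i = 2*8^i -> [2, 16, 128, 1024, 8192]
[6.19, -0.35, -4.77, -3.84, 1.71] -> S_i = Random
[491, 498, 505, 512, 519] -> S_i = 491 + 7*i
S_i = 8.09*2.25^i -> [8.09, 18.2, 40.96, 92.15, 207.34]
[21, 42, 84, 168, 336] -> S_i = 21*2^i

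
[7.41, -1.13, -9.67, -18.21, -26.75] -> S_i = 7.41 + -8.54*i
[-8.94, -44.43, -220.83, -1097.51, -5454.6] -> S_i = -8.94*4.97^i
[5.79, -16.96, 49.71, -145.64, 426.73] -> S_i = 5.79*(-2.93)^i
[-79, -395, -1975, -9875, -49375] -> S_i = -79*5^i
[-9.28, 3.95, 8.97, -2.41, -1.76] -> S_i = Random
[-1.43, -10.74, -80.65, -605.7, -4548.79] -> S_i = -1.43*7.51^i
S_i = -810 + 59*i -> [-810, -751, -692, -633, -574]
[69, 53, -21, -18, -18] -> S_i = Random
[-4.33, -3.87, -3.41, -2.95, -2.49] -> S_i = -4.33 + 0.46*i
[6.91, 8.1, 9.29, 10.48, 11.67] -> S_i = 6.91 + 1.19*i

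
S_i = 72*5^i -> [72, 360, 1800, 9000, 45000]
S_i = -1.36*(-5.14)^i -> [-1.36, 6.99, -35.93, 184.68, -949.27]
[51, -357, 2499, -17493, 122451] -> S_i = 51*-7^i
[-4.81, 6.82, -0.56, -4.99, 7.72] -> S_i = Random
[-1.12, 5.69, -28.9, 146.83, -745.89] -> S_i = -1.12*(-5.08)^i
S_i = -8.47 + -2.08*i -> [-8.47, -10.55, -12.63, -14.71, -16.79]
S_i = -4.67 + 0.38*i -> [-4.67, -4.29, -3.91, -3.53, -3.15]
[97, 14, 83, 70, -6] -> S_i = Random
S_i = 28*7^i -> [28, 196, 1372, 9604, 67228]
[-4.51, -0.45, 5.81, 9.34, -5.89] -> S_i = Random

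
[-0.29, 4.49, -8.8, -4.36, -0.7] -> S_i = Random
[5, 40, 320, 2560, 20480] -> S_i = 5*8^i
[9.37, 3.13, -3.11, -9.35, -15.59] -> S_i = 9.37 + -6.24*i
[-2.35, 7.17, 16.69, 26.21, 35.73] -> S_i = -2.35 + 9.52*i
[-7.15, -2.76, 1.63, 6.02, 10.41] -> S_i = -7.15 + 4.39*i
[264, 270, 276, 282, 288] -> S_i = 264 + 6*i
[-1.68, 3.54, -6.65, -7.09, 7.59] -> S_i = Random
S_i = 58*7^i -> [58, 406, 2842, 19894, 139258]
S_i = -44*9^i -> [-44, -396, -3564, -32076, -288684]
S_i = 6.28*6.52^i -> [6.28, 40.95, 266.97, 1740.61, 11348.8]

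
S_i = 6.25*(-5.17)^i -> [6.25, -32.31, 167.06, -863.68, 4465.21]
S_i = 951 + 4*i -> [951, 955, 959, 963, 967]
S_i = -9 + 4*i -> [-9, -5, -1, 3, 7]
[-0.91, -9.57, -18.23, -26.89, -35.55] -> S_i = -0.91 + -8.66*i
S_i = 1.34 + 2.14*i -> [1.34, 3.48, 5.62, 7.76, 9.9]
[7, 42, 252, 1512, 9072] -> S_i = 7*6^i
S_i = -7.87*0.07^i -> [-7.87, -0.55, -0.04, -0.0, -0.0]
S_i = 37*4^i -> [37, 148, 592, 2368, 9472]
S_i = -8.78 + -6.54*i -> [-8.78, -15.32, -21.86, -28.4, -34.94]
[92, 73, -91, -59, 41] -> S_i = Random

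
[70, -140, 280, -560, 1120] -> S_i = 70*-2^i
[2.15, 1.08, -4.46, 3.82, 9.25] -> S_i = Random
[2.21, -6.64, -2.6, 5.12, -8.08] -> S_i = Random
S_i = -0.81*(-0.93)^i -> [-0.81, 0.75, -0.7, 0.65, -0.61]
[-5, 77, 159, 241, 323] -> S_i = -5 + 82*i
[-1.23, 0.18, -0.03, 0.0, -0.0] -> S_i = -1.23*(-0.15)^i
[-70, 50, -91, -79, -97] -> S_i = Random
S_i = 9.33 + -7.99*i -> [9.33, 1.34, -6.65, -14.64, -22.63]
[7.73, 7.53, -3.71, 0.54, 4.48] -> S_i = Random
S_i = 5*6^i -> [5, 30, 180, 1080, 6480]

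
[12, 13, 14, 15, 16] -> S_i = 12 + 1*i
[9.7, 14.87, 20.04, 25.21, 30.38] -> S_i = 9.70 + 5.17*i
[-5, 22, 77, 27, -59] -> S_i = Random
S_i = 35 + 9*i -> [35, 44, 53, 62, 71]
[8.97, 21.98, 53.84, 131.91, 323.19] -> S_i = 8.97*2.45^i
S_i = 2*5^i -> [2, 10, 50, 250, 1250]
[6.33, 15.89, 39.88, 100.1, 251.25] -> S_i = 6.33*2.51^i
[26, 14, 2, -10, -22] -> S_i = 26 + -12*i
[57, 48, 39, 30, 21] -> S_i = 57 + -9*i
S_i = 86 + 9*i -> [86, 95, 104, 113, 122]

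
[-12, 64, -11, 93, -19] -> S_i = Random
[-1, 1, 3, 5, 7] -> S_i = -1 + 2*i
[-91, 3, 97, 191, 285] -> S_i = -91 + 94*i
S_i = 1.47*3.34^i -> [1.47, 4.91, 16.4, 54.77, 182.94]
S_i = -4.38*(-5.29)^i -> [-4.38, 23.17, -122.57, 648.4, -3430.02]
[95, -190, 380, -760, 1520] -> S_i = 95*-2^i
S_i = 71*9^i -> [71, 639, 5751, 51759, 465831]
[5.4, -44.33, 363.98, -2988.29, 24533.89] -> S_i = 5.40*(-8.21)^i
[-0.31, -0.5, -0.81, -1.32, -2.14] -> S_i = -0.31*1.62^i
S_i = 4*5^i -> [4, 20, 100, 500, 2500]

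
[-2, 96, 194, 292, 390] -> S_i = -2 + 98*i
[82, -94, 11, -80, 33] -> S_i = Random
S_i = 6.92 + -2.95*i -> [6.92, 3.97, 1.02, -1.93, -4.88]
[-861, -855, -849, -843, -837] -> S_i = -861 + 6*i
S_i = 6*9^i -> [6, 54, 486, 4374, 39366]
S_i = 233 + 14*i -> [233, 247, 261, 275, 289]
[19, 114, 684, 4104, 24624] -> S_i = 19*6^i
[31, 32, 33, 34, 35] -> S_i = 31 + 1*i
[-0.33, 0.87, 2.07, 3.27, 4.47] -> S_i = -0.33 + 1.20*i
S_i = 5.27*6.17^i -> [5.27, 32.52, 200.62, 1237.84, 7637.5]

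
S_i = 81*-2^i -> [81, -162, 324, -648, 1296]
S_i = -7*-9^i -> [-7, 63, -567, 5103, -45927]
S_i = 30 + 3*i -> [30, 33, 36, 39, 42]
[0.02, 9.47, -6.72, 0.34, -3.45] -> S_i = Random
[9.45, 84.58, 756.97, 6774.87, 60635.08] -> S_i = 9.45*8.95^i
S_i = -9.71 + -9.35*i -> [-9.71, -19.06, -28.41, -37.76, -47.11]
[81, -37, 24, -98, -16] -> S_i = Random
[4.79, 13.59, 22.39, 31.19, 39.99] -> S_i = 4.79 + 8.80*i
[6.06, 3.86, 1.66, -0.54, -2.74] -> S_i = 6.06 + -2.20*i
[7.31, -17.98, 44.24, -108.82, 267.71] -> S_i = 7.31*(-2.46)^i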